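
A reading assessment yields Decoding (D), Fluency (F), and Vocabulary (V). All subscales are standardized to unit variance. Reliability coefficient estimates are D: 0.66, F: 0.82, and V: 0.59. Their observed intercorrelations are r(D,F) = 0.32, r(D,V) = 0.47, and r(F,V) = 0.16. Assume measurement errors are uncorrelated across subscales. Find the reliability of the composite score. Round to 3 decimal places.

0.810

Var(D+F+V) = 3 + 2·[0.32 + 0.47 + 0.16] = 3 + 1.9 = 4.9.
Because errors are independent across components, Cov(Tᵢ,Tⱼ) = Cov(Xᵢ,Xⱼ); the off-diagonal part of the true-score variance is the same as above.
True-score variance = [0.66 + 0.82 + 0.59] + 1.9 = 2.07 + 1.9 = 3.97.
Reliability = 3.97 / 4.9 = 0.810.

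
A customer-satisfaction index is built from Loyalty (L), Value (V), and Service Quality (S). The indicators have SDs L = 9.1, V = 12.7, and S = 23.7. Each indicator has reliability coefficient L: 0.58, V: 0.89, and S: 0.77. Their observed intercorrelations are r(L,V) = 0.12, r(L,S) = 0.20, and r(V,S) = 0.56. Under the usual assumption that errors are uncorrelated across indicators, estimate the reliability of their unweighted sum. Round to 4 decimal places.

Var(L+V+S) = 9.1² + 12.7² + 23.7² + 2·[9.1·12.7·0.12 + 9.1·23.7·0.20 + 12.7·23.7·0.56] = 805.79 + 451.114 = 1256.9.
Because errors are independent across components, Cov(Tᵢ,Tⱼ) = Cov(Xᵢ,Xⱼ); the off-diagonal part of the true-score variance is the same as above.
True-score variance = [9.1²·0.58 + 12.7²·0.89 + 23.7²·0.77] + 451.114 = 624.079 + 451.114 = 1075.19.
Reliability = 1075.19 / 1256.9 = 0.8554.

0.8554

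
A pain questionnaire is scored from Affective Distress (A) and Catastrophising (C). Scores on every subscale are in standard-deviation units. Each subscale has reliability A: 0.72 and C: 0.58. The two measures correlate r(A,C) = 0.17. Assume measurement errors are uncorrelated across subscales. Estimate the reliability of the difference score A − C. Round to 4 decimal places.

Var(A−C) = 1 + 1 − 2·0.17 = 2 − 0.34 = 1.66.
Under uncorrelated errors the observed covariances equal the true-score covariances, so only the own-variance terms attenuate.
True-score variance = [0.72 + 0.58] − 0.34 = 1.3 − 0.34 = 0.96.
Reliability = 0.96 / 1.66 = 0.5783.

0.5783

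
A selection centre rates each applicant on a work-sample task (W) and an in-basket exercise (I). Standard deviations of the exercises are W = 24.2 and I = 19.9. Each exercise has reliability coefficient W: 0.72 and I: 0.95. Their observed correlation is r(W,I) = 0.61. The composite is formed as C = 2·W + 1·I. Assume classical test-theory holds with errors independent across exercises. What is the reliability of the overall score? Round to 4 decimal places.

Var(C) = 2²·24.2² + 19.9² + 2·[2·24.2·19.9·0.61] = 2738.57 + 1175.06 = 3913.63.
Because errors are independent across components, Cov(Tᵢ,Tⱼ) = Cov(Xᵢ,Xⱼ); the off-diagonal part of the true-score variance is the same as above.
True-score variance = [2²·24.2²·0.72 + 19.9²·0.95] + 1175.06 = 2062.85 + 1175.06 = 3237.91.
Reliability = 3237.91 / 3913.63 = 0.8273.

0.8273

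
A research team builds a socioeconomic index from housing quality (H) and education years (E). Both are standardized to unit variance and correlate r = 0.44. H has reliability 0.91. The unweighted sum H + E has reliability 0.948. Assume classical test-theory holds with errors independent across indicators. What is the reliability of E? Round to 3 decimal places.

Var(H+E) = 2 + 2·0.44 = 2.880.
True-score variance = ρ_H + ρ_E + 2·0.44, so 0.948 = (0.91 + ρ_E + 0.88) / 2.880.
ρ_E = 0.948·2.880 − 0.91 − 0.88 = 0.940.

0.940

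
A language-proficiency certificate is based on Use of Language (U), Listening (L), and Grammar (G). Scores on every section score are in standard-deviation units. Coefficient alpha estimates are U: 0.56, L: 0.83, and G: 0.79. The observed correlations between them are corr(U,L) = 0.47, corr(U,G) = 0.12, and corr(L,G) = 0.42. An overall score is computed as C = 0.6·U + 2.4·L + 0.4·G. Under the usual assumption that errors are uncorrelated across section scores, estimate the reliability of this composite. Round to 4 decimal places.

0.8622

Var(C) = 0.6² + 2.4² + 0.4² + 2·[1.44·0.47 + 0.24·0.12 + 0.96·0.42] = 6.28 + 2.2176 = 8.4976.
Under uncorrelated errors the observed covariances equal the true-score covariances, so only the own-variance terms attenuate.
True-score variance = [0.6²·0.56 + 2.4²·0.83 + 0.4²·0.79] + 2.2176 = 5.1088 + 2.2176 = 7.3264.
Reliability = 7.3264 / 8.4976 = 0.8622.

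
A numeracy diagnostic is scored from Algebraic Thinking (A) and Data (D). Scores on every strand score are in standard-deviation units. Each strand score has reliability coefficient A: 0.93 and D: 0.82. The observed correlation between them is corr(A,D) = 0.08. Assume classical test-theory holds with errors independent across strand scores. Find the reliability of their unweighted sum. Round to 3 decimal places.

Var(A+D) = 2 + 2·[0.08] = 2 + 0.16 = 2.16.
Because errors are independent across components, Cov(Tᵢ,Tⱼ) = Cov(Xᵢ,Xⱼ); the off-diagonal part of the true-score variance is the same as above.
True-score variance = [0.93 + 0.82] + 0.16 = 1.75 + 0.16 = 1.91.
Reliability = 1.91 / 2.16 = 0.884.

0.884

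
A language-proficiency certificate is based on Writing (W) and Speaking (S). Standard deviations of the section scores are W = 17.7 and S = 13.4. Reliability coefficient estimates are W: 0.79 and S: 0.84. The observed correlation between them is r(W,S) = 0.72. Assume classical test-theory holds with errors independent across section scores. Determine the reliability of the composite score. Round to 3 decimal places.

Var(W+S) = 17.7² + 13.4² + 2·[17.7·13.4·0.72] = 492.85 + 341.539 = 834.389.
With uncorrelated errors the cross-covariances are all true-score covariance, so they carry over unchanged; only the diagonal terms shrink to ρᵢσᵢ².
True-score variance = [17.7²·0.79 + 13.4²·0.84] + 341.539 = 398.329 + 341.539 = 739.869.
Reliability = 739.869 / 834.389 = 0.887.

0.887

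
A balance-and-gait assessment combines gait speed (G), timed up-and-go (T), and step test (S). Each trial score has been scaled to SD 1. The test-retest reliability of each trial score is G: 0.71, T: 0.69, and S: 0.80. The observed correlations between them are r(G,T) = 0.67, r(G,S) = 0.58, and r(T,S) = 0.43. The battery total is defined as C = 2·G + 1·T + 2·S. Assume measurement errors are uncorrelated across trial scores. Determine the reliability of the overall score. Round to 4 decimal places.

Var(C) = 2² + 1 + 2² + 2·[2·0.67 + 4·0.58 + 2·0.43] = 9 + 9.04 = 18.04.
Because errors are independent across components, Cov(Tᵢ,Tⱼ) = Cov(Xᵢ,Xⱼ); the off-diagonal part of the true-score variance is the same as above.
True-score variance = [2²·0.71 + 0.69 + 2²·0.80] + 9.04 = 6.73 + 9.04 = 15.77.
Reliability = 15.77 / 18.04 = 0.8742.

0.8742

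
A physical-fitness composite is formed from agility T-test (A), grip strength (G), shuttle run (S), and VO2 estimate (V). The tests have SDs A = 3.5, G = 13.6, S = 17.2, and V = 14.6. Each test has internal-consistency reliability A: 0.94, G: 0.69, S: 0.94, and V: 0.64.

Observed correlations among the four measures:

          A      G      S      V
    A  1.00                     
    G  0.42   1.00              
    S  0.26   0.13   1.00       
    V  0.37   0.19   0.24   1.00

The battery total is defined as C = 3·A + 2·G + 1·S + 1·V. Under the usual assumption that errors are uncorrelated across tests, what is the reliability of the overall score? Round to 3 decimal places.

Var(C) = 3²·3.5² + 2²·13.6² + 17.2² + 14.6² + 2·[6·3.5·13.6·0.42 + 3·3.5·17.2·0.26 + 3·3.5·14.6·0.37 + 2·13.6·17.2·0.13 + 2·13.6·14.6·0.19 + 17.2·14.6·0.24] = 1359.09 + 840.34 = 2199.43.
Under uncorrelated errors the observed covariances equal the true-score covariances, so only the own-variance terms attenuate.
True-score variance = [3²·3.5²·0.94 + 2²·13.6²·0.69 + 17.2²·0.94 + 14.6²·0.64] + 840.34 = 1028.64 + 840.34 = 1868.98.
Reliability = 1868.98 / 2199.43 = 0.850.

0.850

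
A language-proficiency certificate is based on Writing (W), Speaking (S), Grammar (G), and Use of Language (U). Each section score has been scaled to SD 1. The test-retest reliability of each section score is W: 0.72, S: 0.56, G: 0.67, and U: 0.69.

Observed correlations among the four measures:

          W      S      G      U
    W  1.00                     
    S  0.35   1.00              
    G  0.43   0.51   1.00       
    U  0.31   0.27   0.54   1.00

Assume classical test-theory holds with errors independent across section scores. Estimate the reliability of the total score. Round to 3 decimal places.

0.846

Var(W+S+G+U) = 4 + 2·[0.35 + 0.43 + 0.31 + 0.51 + 0.27 + 0.54] = 4 + 4.82 = 8.82.
Because errors are independent across components, Cov(Tᵢ,Tⱼ) = Cov(Xᵢ,Xⱼ); the off-diagonal part of the true-score variance is the same as above.
True-score variance = [0.72 + 0.56 + 0.67 + 0.69] + 4.82 = 2.64 + 4.82 = 7.46.
Reliability = 7.46 / 8.82 = 0.846.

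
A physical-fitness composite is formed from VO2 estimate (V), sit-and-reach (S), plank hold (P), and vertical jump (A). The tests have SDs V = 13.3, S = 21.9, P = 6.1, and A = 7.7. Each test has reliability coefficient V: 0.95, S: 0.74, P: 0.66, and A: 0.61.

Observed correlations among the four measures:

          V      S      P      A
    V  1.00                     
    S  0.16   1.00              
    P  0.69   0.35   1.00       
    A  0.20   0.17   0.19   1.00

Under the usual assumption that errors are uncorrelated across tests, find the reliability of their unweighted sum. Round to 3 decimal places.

Var(V+S+P+A) = 13.3² + 21.9² + 6.1² + 7.7² + 2·[13.3·21.9·0.16 + 13.3·6.1·0.69 + 13.3·7.7·0.20 + 21.9·6.1·0.35 + 21.9·7.7·0.17 + 6.1·7.7·0.19] = 753 + 414.826 = 1167.83.
Under uncorrelated errors the observed covariances equal the true-score covariances, so only the own-variance terms attenuate.
True-score variance = [13.3²·0.95 + 21.9²·0.74 + 6.1²·0.66 + 7.7²·0.61] + 414.826 = 583.682 + 414.826 = 998.508.
Reliability = 998.508 / 1167.83 = 0.855.

0.855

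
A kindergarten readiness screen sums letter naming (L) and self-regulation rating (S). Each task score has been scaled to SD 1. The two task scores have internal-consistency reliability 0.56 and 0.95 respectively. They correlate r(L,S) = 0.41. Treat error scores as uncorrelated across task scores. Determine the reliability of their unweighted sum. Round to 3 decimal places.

0.826

Var(L+S) = 2 + 2·[0.41] = 2 + 0.82 = 2.82.
With uncorrelated errors the cross-covariances are all true-score covariance, so they carry over unchanged; only the diagonal terms shrink to ρᵢσᵢ².
True-score variance = [0.56 + 0.95] + 0.82 = 1.51 + 0.82 = 2.33.
Reliability = 2.33 / 2.82 = 0.826.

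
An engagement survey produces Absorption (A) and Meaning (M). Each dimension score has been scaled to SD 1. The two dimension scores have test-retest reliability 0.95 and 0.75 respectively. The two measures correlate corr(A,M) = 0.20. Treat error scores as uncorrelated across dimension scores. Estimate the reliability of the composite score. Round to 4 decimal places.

0.8750

Var(A+M) = 2 + 2·[0.20] = 2 + 0.4 = 2.4.
Because errors are independent across components, Cov(Tᵢ,Tⱼ) = Cov(Xᵢ,Xⱼ); the off-diagonal part of the true-score variance is the same as above.
True-score variance = [0.95 + 0.75] + 0.4 = 1.7 + 0.4 = 2.1.
Reliability = 2.1 / 2.4 = 0.8750.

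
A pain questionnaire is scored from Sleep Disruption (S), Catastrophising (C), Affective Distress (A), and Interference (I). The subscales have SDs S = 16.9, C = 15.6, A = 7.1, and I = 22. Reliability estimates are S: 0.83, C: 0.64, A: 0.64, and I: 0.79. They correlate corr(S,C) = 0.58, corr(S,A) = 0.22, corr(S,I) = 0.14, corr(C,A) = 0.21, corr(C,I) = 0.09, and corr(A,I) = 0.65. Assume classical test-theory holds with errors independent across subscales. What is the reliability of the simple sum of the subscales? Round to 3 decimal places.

0.861

Var(S+C+A+I) = 16.9² + 15.6² + 7.1² + 22² + 2·[16.9·15.6·0.58 + 16.9·7.1·0.22 + 16.9·22·0.14 + 15.6·7.1·0.21 + 15.6·22·0.09 + 7.1·22·0.65] = 1063.38 + 774.077 = 1837.46.
Because errors are independent across components, Cov(Tᵢ,Tⱼ) = Cov(Xᵢ,Xⱼ); the off-diagonal part of the true-score variance is the same as above.
True-score variance = [16.9²·0.83 + 15.6²·0.64 + 7.1²·0.64 + 22²·0.79] + 774.077 = 807.429 + 774.077 = 1581.51.
Reliability = 1581.51 / 1837.46 = 0.861.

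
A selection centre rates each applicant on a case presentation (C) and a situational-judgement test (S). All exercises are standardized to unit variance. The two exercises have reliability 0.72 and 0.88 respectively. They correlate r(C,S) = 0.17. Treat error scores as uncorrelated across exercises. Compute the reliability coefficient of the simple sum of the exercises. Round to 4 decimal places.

0.8291

Var(C+S) = 2 + 2·[0.17] = 2 + 0.34 = 2.34.
Under uncorrelated errors the observed covariances equal the true-score covariances, so only the own-variance terms attenuate.
True-score variance = [0.72 + 0.88] + 0.34 = 1.6 + 0.34 = 1.94.
Reliability = 1.94 / 2.34 = 0.8291.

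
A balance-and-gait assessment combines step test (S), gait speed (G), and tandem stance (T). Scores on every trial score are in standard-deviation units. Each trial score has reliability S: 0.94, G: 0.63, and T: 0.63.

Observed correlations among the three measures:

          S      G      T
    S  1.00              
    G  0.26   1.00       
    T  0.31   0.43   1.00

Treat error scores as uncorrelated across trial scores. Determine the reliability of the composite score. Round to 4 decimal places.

0.8400

Var(S+G+T) = 3 + 2·[0.26 + 0.31 + 0.43] = 3 + 2 = 5.
With uncorrelated errors the cross-covariances are all true-score covariance, so they carry over unchanged; only the diagonal terms shrink to ρᵢσᵢ².
True-score variance = [0.94 + 0.63 + 0.63] + 2 = 2.2 + 2 = 4.2.
Reliability = 4.2 / 5 = 0.8400.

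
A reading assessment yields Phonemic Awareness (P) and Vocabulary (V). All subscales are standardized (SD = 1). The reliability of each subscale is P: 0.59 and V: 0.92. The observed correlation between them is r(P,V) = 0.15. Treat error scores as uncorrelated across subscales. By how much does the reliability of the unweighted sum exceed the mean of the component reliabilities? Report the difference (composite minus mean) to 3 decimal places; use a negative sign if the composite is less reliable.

Var(sum) = 2 + 0.3 = 2.3; true-score variance = 1.51 + 0.3 = 1.81; composite reliability = 0.7870.
Mean component reliability = 0.7550.
Difference = 0.7870 − 0.7550 = 0.032.

0.032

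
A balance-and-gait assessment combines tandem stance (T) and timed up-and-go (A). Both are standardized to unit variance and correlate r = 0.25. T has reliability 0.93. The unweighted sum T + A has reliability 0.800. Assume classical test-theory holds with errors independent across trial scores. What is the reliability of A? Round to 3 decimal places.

0.570

Var(T+A) = 2 + 2·0.25 = 2.500.
True-score variance = ρ_T + ρ_A + 2·0.25, so 0.800 = (0.93 + ρ_A + 0.50) / 2.500.
ρ_A = 0.800·2.500 − 0.93 − 0.50 = 0.570.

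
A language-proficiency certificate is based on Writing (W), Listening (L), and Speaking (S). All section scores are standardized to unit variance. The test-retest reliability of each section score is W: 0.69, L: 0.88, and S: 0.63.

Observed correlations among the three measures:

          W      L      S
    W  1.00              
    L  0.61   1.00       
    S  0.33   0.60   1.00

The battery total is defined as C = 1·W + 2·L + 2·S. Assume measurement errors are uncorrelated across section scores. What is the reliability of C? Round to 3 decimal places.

0.871

Var(C) = 1 + 2² + 2² + 2·[2·0.61 + 2·0.33 + 4·0.60] = 9 + 8.56 = 17.56.
Because errors are independent across components, Cov(Tᵢ,Tⱼ) = Cov(Xᵢ,Xⱼ); the off-diagonal part of the true-score variance is the same as above.
True-score variance = [0.69 + 2²·0.88 + 2²·0.63] + 8.56 = 6.73 + 8.56 = 15.29.
Reliability = 15.29 / 17.56 = 0.871.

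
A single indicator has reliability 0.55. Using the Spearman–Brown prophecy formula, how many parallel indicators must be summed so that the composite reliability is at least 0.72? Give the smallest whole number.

k ≥ ρ*(1−ρ₁)/(ρ₁(1−ρ*)) = 0.72·0.45 / (0.55·0.28) = 2.104.
Smallest integer k = 3.

3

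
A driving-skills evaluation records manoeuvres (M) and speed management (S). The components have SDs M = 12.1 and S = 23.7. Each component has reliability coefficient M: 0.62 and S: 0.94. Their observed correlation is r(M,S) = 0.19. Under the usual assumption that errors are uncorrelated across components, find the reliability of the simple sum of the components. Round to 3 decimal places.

Var(M+S) = 12.1² + 23.7² + 2·[12.1·23.7·0.19] = 708.1 + 108.973 = 817.073.
Under uncorrelated errors the observed covariances equal the true-score covariances, so only the own-variance terms attenuate.
True-score variance = [12.1²·0.62 + 23.7²·0.94] + 108.973 = 618.763 + 108.973 = 727.735.
Reliability = 727.735 / 817.073 = 0.891.

0.891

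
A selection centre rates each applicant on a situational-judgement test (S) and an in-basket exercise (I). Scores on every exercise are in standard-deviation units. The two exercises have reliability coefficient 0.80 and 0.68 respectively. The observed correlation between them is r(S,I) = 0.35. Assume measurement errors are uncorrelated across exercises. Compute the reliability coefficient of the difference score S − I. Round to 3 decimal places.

0.600

Var(S−I) = 1 + 1 − 2·0.35 = 2 − 0.7 = 1.3.
With uncorrelated errors the cross-covariances are all true-score covariance, so they carry over unchanged; only the diagonal terms shrink to ρᵢσᵢ².
True-score variance = [0.80 + 0.68] − 0.7 = 1.48 − 0.7 = 0.78.
Reliability = 0.78 / 1.3 = 0.600.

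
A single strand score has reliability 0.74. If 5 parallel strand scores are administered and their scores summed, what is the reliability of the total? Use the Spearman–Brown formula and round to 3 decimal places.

0.934

ρ_k = kρ / (1 + (k−1)ρ) = 5·0.74 / (1 + 4·0.74) = 3.700 / 3.960 = 0.934.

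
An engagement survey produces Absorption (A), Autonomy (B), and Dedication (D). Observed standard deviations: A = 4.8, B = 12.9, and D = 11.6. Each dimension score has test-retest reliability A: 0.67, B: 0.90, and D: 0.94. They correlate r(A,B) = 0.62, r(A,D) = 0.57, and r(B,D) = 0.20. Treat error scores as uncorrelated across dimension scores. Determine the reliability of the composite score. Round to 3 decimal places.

0.938

Var(A+B+D) = 4.8² + 12.9² + 11.6² + 2·[4.8·12.9·0.62 + 4.8·11.6·0.57 + 12.9·11.6·0.20] = 324.01 + 200.112 = 524.122.
Because errors are independent across components, Cov(Tᵢ,Tⱼ) = Cov(Xᵢ,Xⱼ); the off-diagonal part of the true-score variance is the same as above.
True-score variance = [4.8²·0.67 + 12.9²·0.90 + 11.6²·0.94] + 200.112 = 291.692 + 200.112 = 491.804.
Reliability = 491.804 / 524.122 = 0.938.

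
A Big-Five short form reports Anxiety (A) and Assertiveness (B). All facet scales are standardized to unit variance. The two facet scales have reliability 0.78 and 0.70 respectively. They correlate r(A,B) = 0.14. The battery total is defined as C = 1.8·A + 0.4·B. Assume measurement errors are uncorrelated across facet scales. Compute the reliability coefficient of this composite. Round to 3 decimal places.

Var(C) = 1.8² + 0.4² + 2·[0.72·0.14] = 3.4 + 0.2016 = 3.6016.
Because errors are independent across components, Cov(Tᵢ,Tⱼ) = Cov(Xᵢ,Xⱼ); the off-diagonal part of the true-score variance is the same as above.
True-score variance = [1.8²·0.78 + 0.4²·0.70] + 0.2016 = 2.6392 + 0.2016 = 2.8408.
Reliability = 2.8408 / 3.6016 = 0.789.

0.789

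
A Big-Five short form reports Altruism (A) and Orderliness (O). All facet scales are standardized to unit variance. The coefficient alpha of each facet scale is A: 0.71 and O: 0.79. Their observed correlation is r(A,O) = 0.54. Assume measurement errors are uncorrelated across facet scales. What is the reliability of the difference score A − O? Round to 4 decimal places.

0.4565

Var(A−O) = 1 + 1 − 2·0.54 = 2 − 1.08 = 0.92.
Because errors are independent across components, Cov(Tᵢ,Tⱼ) = Cov(Xᵢ,Xⱼ); the off-diagonal part of the true-score variance is the same as above.
True-score variance = [0.71 + 0.79] − 1.08 = 1.5 − 1.08 = 0.42.
Reliability = 0.42 / 0.92 = 0.4565.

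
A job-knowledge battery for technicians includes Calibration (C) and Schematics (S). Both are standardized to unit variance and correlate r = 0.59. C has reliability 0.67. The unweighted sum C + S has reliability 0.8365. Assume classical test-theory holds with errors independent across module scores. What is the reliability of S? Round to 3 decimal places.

0.810

Var(C+S) = 2 + 2·0.59 = 3.180.
True-score variance = ρ_C + ρ_S + 2·0.59, so 0.8365 = (0.67 + ρ_S + 1.18) / 3.180.
ρ_S = 0.8365·3.180 − 0.67 − 1.18 = 0.810.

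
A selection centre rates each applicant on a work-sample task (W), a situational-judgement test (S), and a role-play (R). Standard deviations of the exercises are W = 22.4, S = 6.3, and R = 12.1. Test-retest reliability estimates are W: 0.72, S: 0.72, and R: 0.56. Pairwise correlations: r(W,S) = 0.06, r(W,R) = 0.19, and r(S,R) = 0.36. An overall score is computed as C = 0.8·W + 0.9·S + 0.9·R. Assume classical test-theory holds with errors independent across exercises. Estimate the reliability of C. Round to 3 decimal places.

Var(C) = 0.8²·22.4² + 0.9²·6.3² + 0.9²·12.1² + 2·[0.72·22.4·6.3·0.06 + 0.72·22.4·12.1·0.19 + 0.81·6.3·12.1·0.36] = 471.867 + 130.807 = 602.674.
With uncorrelated errors the cross-covariances are all true-score covariance, so they carry over unchanged; only the diagonal terms shrink to ρᵢσᵢ².
True-score variance = [0.8²·22.4²·0.72 + 0.9²·6.3²·0.72 + 0.9²·12.1²·0.56] + 130.807 = 320.77 + 130.807 = 451.576.
Reliability = 451.576 / 602.674 = 0.749.

0.749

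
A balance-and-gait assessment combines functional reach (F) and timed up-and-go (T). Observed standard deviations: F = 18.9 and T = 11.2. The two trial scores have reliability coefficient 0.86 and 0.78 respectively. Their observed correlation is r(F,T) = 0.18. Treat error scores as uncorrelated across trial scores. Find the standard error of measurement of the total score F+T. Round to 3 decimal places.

8.809

Var(total) = 482.65 + 76.2048 = 558.855.
True-score variance = 405.044 + 76.2048 = 481.249, so reliability = 0.8611.
Error variance = 558.855 − 481.249 = 77.6062; SEM = √77.6062 = 8.809.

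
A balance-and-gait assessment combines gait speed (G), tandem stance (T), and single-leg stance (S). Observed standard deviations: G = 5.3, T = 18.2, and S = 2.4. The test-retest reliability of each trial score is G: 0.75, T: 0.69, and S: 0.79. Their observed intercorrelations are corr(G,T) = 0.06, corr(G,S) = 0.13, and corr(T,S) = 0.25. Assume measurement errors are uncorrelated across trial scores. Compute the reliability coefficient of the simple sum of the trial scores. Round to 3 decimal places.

0.724

Var(G+T+S) = 5.3² + 18.2² + 2.4² + 2·[5.3·18.2·0.06 + 5.3·2.4·0.13 + 18.2·2.4·0.25] = 365.09 + 36.7224 = 401.812.
Because errors are independent across components, Cov(Tᵢ,Tⱼ) = Cov(Xᵢ,Xⱼ); the off-diagonal part of the true-score variance is the same as above.
True-score variance = [5.3²·0.75 + 18.2²·0.69 + 2.4²·0.79] + 36.7224 = 254.173 + 36.7224 = 290.896.
Reliability = 290.896 / 401.812 = 0.724.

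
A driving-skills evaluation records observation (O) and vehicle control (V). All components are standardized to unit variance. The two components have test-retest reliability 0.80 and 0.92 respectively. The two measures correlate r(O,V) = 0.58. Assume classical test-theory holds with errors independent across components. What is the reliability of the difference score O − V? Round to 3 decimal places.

0.667

Var(O−V) = 1 + 1 − 2·0.58 = 2 − 1.16 = 0.84.
With uncorrelated errors the cross-covariances are all true-score covariance, so they carry over unchanged; only the diagonal terms shrink to ρᵢσᵢ².
True-score variance = [0.80 + 0.92] − 1.16 = 1.72 − 1.16 = 0.56.
Reliability = 0.56 / 0.84 = 0.667.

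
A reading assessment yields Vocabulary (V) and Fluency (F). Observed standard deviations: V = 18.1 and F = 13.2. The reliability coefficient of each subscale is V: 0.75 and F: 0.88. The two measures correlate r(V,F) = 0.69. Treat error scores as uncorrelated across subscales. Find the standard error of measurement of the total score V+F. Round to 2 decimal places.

Var(total) = 501.85 + 329.71 = 831.56.
True-score variance = 399.039 + 329.71 = 728.748, so reliability = 0.8764.
Error variance = 831.56 − 728.748 = 102.811; SEM = √102.811 = 10.14.

10.14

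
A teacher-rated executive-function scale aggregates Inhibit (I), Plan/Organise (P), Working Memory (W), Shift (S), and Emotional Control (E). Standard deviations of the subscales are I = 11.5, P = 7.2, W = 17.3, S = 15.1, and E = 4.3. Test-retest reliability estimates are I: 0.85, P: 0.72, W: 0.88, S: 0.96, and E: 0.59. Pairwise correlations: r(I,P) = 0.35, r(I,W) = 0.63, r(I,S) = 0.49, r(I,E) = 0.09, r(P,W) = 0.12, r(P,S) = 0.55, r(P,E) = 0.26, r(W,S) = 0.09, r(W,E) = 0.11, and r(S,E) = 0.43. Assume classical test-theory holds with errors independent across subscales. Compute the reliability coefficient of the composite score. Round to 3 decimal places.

0.942

Var(I+P+W+S+E) = 11.5² + 7.2² + 17.3² + 15.1² + 4.3² + 2·[11.5·7.2·0.35 + 11.5·17.3·0.63 + 11.5·15.1·0.49 + 11.5·4.3·0.09 + 7.2·17.3·0.12 + 7.2·15.1·0.55 + 7.2·4.3·0.26 + 17.3·15.1·0.09 + 17.3·4.3·0.11 + 15.1·4.3·0.43] = 729.88 + 772.528 = 1502.41.
Because errors are independent across components, Cov(Tᵢ,Tⱼ) = Cov(Xᵢ,Xⱼ); the off-diagonal part of the true-score variance is the same as above.
True-score variance = [11.5²·0.85 + 7.2²·0.72 + 17.3²·0.88 + 15.1²·0.96 + 4.3²·0.59] + 772.528 = 642.911 + 772.528 = 1415.44.
Reliability = 1415.44 / 1502.41 = 0.942.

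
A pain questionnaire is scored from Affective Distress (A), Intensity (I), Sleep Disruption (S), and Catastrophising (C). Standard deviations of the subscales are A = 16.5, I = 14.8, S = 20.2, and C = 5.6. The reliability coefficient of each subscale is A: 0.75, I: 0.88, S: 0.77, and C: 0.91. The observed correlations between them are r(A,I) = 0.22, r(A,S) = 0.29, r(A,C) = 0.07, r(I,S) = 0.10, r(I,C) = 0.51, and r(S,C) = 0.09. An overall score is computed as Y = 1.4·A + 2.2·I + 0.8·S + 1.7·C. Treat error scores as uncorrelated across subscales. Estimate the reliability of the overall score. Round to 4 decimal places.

0.8894

Var(Y) = 1.4²·16.5² + 2.2²·14.8² + 0.8²·20.2² + 1.7²·5.6² + 2·[3.08·16.5·14.8·0.22 + 1.12·16.5·20.2·0.29 + 2.38·16.5·5.6·0.07 + 1.76·14.8·20.2·0.10 + 3.74·14.8·5.6·0.51 + 1.36·20.2·5.6·0.09] = 1945.54 + 1027.34 = 2972.88.
With uncorrelated errors the cross-covariances are all true-score covariance, so they carry over unchanged; only the diagonal terms shrink to ρᵢσᵢ².
True-score variance = [1.4²·16.5²·0.75 + 2.2²·14.8²·0.88 + 0.8²·20.2²·0.77 + 1.7²·5.6²·0.91] + 1027.34 = 1616.7 + 1027.34 = 2644.03.
Reliability = 2644.03 / 2972.88 = 0.8894.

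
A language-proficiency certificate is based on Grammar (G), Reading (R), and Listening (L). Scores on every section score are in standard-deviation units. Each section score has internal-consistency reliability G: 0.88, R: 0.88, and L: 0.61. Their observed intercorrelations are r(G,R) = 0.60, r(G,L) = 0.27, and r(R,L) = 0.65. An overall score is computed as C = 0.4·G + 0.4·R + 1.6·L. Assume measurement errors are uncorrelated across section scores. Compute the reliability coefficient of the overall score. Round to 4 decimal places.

Var(C) = 0.4² + 0.4² + 1.6² + 2·[0.16·0.60 + 0.64·0.27 + 0.64·0.65] = 2.88 + 1.3696 = 4.2496.
With uncorrelated errors the cross-covariances are all true-score covariance, so they carry over unchanged; only the diagonal terms shrink to ρᵢσᵢ².
True-score variance = [0.4²·0.88 + 0.4²·0.88 + 1.6²·0.61] + 1.3696 = 1.8432 + 1.3696 = 3.2128.
Reliability = 3.2128 / 4.2496 = 0.7560.

0.7560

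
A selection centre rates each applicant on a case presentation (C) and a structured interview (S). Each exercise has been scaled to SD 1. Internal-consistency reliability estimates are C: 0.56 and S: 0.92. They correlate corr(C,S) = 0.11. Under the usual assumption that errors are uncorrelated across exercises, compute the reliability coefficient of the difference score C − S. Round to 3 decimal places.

0.708

Var(C−S) = 1 + 1 − 2·0.11 = 2 − 0.22 = 1.78.
Under uncorrelated errors the observed covariances equal the true-score covariances, so only the own-variance terms attenuate.
True-score variance = [0.56 + 0.92] − 0.22 = 1.48 − 0.22 = 1.26.
Reliability = 1.26 / 1.78 = 0.708.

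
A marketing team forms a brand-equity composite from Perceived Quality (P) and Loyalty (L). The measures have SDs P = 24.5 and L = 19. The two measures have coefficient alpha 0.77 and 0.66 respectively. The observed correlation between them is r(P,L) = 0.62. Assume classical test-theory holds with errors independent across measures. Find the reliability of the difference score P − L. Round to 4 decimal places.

0.3209

Var(P−L) = 24.5² + 19² − 2·24.5·19·0.62 = 961.25 − 577.22 = 384.03.
With uncorrelated errors the cross-covariances are all true-score covariance, so they carry over unchanged; only the diagonal terms shrink to ρᵢσᵢ².
True-score variance = [24.5²·0.77 + 19²·0.66] − 577.22 = 700.452 − 577.22 = 123.232.
Reliability = 123.232 / 384.03 = 0.3209.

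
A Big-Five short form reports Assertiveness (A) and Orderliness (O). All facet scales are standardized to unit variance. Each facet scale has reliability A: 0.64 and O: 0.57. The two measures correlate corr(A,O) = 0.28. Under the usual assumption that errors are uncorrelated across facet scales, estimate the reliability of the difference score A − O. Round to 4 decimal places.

0.4514

Var(A−O) = 1 + 1 − 2·0.28 = 2 − 0.56 = 1.44.
With uncorrelated errors the cross-covariances are all true-score covariance, so they carry over unchanged; only the diagonal terms shrink to ρᵢσᵢ².
True-score variance = [0.64 + 0.57] − 0.56 = 1.21 − 0.56 = 0.65.
Reliability = 0.65 / 1.44 = 0.4514.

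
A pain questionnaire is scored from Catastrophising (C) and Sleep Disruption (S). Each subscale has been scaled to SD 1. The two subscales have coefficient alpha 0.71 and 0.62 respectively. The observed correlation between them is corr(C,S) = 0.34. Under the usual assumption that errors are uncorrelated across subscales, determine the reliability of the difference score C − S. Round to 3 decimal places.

0.492

Var(C−S) = 1 + 1 − 2·0.34 = 2 − 0.68 = 1.32.
Under uncorrelated errors the observed covariances equal the true-score covariances, so only the own-variance terms attenuate.
True-score variance = [0.71 + 0.62] − 0.68 = 1.33 − 0.68 = 0.65.
Reliability = 0.65 / 1.32 = 0.492.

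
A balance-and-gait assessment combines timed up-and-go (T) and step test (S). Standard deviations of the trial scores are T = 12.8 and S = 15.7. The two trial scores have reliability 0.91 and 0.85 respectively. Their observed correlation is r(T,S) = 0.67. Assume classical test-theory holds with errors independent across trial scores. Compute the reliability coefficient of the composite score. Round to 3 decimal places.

Var(T+S) = 12.8² + 15.7² + 2·[12.8·15.7·0.67] = 410.33 + 269.286 = 679.616.
Because errors are independent across components, Cov(Tᵢ,Tⱼ) = Cov(Xᵢ,Xⱼ); the off-diagonal part of the true-score variance is the same as above.
True-score variance = [12.8²·0.91 + 15.7²·0.85] + 269.286 = 358.611 + 269.286 = 627.897.
Reliability = 627.897 / 679.616 = 0.924.

0.924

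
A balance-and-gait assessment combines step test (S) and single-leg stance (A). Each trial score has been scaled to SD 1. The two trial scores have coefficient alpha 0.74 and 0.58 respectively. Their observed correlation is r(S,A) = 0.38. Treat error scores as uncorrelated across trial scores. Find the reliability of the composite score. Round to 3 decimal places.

Var(S+A) = 2 + 2·[0.38] = 2 + 0.76 = 2.76.
Under uncorrelated errors the observed covariances equal the true-score covariances, so only the own-variance terms attenuate.
True-score variance = [0.74 + 0.58] + 0.76 = 1.32 + 0.76 = 2.08.
Reliability = 2.08 / 2.76 = 0.754.

0.754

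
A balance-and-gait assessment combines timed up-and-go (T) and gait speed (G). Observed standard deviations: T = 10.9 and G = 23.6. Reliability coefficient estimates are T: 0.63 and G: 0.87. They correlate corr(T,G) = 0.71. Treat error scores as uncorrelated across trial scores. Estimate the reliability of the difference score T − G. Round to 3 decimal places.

0.625

Var(T−G) = 10.9² + 23.6² − 2·10.9·23.6·0.71 = 675.77 − 365.281 = 310.489.
Under uncorrelated errors the observed covariances equal the true-score covariances, so only the own-variance terms attenuate.
True-score variance = [10.9²·0.63 + 23.6²·0.87] − 365.281 = 559.406 − 365.281 = 194.125.
Reliability = 194.125 / 310.489 = 0.625.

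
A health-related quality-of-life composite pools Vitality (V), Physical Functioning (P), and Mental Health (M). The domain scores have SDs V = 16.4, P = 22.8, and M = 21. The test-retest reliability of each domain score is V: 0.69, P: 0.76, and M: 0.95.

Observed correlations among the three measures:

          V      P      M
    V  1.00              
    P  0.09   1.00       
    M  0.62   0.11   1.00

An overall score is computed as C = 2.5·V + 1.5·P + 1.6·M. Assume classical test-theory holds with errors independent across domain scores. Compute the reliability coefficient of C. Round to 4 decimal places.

Var(C) = 2.5²·16.4² + 1.5²·22.8² + 1.6²·21² + 2·[3.75·16.4·22.8·0.09 + 4·16.4·21·0.62 + 2.4·22.8·21·0.11] = 3979.6 + 2213.43 = 6193.03.
With uncorrelated errors the cross-covariances are all true-score covariance, so they carry over unchanged; only the diagonal terms shrink to ρᵢσᵢ².
True-score variance = [2.5²·16.4²·0.69 + 1.5²·22.8²·0.76 + 1.6²·21²·0.95] + 2213.43 = 3121.33 + 2213.43 = 5334.75.
Reliability = 5334.75 / 6193.03 = 0.8614.

0.8614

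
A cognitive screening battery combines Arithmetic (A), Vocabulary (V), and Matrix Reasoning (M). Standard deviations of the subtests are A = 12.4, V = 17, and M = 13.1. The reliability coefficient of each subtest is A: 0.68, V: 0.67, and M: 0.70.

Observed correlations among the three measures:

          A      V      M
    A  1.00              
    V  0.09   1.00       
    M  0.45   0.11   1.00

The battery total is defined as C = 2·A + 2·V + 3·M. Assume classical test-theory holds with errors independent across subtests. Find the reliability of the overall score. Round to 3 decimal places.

0.775

Var(C) = 2²·12.4² + 2²·17² + 3²·13.1² + 2·[4·12.4·17·0.09 + 6·12.4·13.1·0.45 + 6·17·13.1·0.11] = 3315.53 + 1322.92 = 4638.45.
Under uncorrelated errors the observed covariances equal the true-score covariances, so only the own-variance terms attenuate.
True-score variance = [2²·12.4²·0.68 + 2²·17²·0.67 + 3²·13.1²·0.70] + 1322.92 = 2273.89 + 1322.92 = 3596.81.
Reliability = 3596.81 / 4638.45 = 0.775.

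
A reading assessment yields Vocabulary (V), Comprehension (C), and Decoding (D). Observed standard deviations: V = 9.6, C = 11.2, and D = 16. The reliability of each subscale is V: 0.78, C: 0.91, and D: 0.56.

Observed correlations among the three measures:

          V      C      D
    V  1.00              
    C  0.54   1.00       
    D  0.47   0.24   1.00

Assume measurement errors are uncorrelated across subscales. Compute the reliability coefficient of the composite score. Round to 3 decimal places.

0.824

Var(V+C+D) = 9.6² + 11.2² + 16² + 2·[9.6·11.2·0.54 + 9.6·16·0.47 + 11.2·16·0.24] = 473.6 + 346.522 = 820.122.
Because errors are independent across components, Cov(Tᵢ,Tⱼ) = Cov(Xᵢ,Xⱼ); the off-diagonal part of the true-score variance is the same as above.
True-score variance = [9.6²·0.78 + 11.2²·0.91 + 16²·0.56] + 346.522 = 329.395 + 346.522 = 675.917.
Reliability = 675.917 / 820.122 = 0.824.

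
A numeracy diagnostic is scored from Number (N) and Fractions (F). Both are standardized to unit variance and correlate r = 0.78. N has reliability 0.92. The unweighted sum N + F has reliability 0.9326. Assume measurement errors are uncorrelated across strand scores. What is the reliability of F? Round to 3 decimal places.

Var(N+F) = 2 + 2·0.78 = 3.560.
True-score variance = ρ_N + ρ_F + 2·0.78, so 0.9326 = (0.92 + ρ_F + 1.56) / 3.560.
ρ_F = 0.9326·3.560 − 0.92 − 1.56 = 0.840.

0.840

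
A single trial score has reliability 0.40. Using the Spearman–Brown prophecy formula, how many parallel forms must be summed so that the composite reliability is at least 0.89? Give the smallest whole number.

13

k ≥ ρ*(1−ρ₁)/(ρ₁(1−ρ*)) = 0.89·0.60 / (0.40·0.11) = 12.136.
Smallest integer k = 13.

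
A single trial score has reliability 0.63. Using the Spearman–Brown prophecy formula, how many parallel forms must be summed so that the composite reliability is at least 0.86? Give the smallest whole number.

4

k ≥ ρ*(1−ρ₁)/(ρ₁(1−ρ*)) = 0.86·0.37 / (0.63·0.14) = 3.608.
Smallest integer k = 4.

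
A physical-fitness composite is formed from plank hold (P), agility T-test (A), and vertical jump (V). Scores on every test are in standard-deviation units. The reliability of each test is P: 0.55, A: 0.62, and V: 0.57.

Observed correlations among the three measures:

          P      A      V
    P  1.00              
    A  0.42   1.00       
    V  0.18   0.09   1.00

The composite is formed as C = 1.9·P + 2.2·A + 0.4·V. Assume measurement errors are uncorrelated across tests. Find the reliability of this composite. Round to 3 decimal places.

0.719

Var(C) = 1.9² + 2.2² + 0.4² + 2·[4.18·0.42 + 0.76·0.18 + 0.88·0.09] = 8.61 + 3.9432 = 12.5532.
Because errors are independent across components, Cov(Tᵢ,Tⱼ) = Cov(Xᵢ,Xⱼ); the off-diagonal part of the true-score variance is the same as above.
True-score variance = [1.9²·0.55 + 2.2²·0.62 + 0.4²·0.57] + 3.9432 = 5.0775 + 3.9432 = 9.0207.
Reliability = 9.0207 / 12.5532 = 0.719.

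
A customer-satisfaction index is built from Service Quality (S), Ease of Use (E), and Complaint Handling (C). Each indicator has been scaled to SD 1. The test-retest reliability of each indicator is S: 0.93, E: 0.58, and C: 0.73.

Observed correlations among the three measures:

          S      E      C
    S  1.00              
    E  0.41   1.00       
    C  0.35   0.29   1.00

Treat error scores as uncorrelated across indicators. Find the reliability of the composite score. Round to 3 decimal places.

0.851

Var(S+E+C) = 3 + 2·[0.41 + 0.35 + 0.29] = 3 + 2.1 = 5.1.
Under uncorrelated errors the observed covariances equal the true-score covariances, so only the own-variance terms attenuate.
True-score variance = [0.93 + 0.58 + 0.73] + 2.1 = 2.24 + 2.1 = 4.34.
Reliability = 4.34 / 5.1 = 0.851.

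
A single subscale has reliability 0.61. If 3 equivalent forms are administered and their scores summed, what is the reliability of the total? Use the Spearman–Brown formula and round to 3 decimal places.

0.824

ρ_k = kρ / (1 + (k−1)ρ) = 3·0.61 / (1 + 2·0.61) = 1.830 / 2.220 = 0.824.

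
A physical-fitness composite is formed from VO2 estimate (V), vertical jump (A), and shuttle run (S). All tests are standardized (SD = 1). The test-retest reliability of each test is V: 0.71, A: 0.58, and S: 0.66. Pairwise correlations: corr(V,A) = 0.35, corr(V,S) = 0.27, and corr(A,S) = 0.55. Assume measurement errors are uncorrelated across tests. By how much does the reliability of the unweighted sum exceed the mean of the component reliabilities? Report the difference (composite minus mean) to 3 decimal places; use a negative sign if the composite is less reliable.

0.153

Var(sum) = 3 + 2.34 = 5.34; true-score variance = 1.95 + 2.34 = 4.29; composite reliability = 0.8034.
Mean component reliability = 0.6500.
Difference = 0.8034 − 0.6500 = 0.153.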